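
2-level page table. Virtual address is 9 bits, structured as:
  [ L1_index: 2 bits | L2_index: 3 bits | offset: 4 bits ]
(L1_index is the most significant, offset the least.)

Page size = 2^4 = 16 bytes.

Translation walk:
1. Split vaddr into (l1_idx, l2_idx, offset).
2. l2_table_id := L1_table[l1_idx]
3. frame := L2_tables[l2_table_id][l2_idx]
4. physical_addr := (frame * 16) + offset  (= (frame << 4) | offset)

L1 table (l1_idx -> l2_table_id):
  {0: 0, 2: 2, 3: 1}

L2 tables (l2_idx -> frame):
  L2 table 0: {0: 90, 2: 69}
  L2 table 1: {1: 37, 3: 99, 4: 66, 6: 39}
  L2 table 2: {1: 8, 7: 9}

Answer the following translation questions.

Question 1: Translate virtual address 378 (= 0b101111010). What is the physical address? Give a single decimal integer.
Answer: 154

Derivation:
vaddr = 378 = 0b101111010
Split: l1_idx=2, l2_idx=7, offset=10
L1[2] = 2
L2[2][7] = 9
paddr = 9 * 16 + 10 = 154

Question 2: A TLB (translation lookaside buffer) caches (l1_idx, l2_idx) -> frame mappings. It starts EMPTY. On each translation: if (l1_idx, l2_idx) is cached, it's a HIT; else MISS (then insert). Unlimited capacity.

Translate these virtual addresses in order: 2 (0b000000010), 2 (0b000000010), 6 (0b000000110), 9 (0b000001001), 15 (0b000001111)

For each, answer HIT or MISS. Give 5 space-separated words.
vaddr=2: (0,0) not in TLB -> MISS, insert
vaddr=2: (0,0) in TLB -> HIT
vaddr=6: (0,0) in TLB -> HIT
vaddr=9: (0,0) in TLB -> HIT
vaddr=15: (0,0) in TLB -> HIT

Answer: MISS HIT HIT HIT HIT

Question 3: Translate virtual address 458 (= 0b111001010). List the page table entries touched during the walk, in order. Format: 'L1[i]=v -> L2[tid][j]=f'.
vaddr = 458 = 0b111001010
Split: l1_idx=3, l2_idx=4, offset=10

Answer: L1[3]=1 -> L2[1][4]=66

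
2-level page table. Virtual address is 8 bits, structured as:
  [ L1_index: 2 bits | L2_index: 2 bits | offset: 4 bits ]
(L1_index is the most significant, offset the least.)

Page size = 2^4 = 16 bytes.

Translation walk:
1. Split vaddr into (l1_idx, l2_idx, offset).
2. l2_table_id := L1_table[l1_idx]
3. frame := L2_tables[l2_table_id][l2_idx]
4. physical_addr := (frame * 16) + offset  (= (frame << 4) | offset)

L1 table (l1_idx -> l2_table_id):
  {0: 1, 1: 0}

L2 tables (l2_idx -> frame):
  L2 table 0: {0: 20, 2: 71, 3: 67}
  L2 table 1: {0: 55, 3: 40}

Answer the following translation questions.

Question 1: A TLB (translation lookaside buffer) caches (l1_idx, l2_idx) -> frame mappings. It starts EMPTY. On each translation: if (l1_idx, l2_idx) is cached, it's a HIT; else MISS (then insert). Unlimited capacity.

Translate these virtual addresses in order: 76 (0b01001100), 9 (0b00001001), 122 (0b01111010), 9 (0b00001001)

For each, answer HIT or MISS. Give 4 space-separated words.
Answer: MISS MISS MISS HIT

Derivation:
vaddr=76: (1,0) not in TLB -> MISS, insert
vaddr=9: (0,0) not in TLB -> MISS, insert
vaddr=122: (1,3) not in TLB -> MISS, insert
vaddr=9: (0,0) in TLB -> HIT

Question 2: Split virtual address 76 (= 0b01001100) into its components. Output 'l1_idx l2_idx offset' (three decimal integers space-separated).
Answer: 1 0 12

Derivation:
vaddr = 76 = 0b01001100
  top 2 bits -> l1_idx = 1
  next 2 bits -> l2_idx = 0
  bottom 4 bits -> offset = 12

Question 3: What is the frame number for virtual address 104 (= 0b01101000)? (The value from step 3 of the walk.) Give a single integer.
Answer: 71

Derivation:
vaddr = 104: l1_idx=1, l2_idx=2
L1[1] = 0; L2[0][2] = 71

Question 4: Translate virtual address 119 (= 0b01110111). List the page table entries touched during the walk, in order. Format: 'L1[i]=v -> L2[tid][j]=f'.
Answer: L1[1]=0 -> L2[0][3]=67

Derivation:
vaddr = 119 = 0b01110111
Split: l1_idx=1, l2_idx=3, offset=7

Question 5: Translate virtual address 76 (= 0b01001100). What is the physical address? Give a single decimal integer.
vaddr = 76 = 0b01001100
Split: l1_idx=1, l2_idx=0, offset=12
L1[1] = 0
L2[0][0] = 20
paddr = 20 * 16 + 12 = 332

Answer: 332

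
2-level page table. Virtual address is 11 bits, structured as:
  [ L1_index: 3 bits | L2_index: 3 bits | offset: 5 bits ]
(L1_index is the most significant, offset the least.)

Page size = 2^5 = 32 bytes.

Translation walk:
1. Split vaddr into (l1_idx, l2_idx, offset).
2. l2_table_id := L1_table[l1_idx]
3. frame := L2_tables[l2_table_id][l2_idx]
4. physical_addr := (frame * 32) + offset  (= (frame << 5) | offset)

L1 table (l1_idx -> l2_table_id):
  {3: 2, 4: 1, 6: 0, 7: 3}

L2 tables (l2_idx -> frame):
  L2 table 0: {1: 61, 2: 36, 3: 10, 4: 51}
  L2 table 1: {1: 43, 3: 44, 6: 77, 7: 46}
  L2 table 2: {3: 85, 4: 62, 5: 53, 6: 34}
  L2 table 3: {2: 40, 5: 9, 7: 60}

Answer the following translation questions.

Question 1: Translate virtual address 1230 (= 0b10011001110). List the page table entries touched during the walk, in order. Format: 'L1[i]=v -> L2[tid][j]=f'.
Answer: L1[4]=1 -> L2[1][6]=77

Derivation:
vaddr = 1230 = 0b10011001110
Split: l1_idx=4, l2_idx=6, offset=14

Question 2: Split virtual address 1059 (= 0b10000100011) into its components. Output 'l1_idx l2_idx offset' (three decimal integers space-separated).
vaddr = 1059 = 0b10000100011
  top 3 bits -> l1_idx = 4
  next 3 bits -> l2_idx = 1
  bottom 5 bits -> offset = 3

Answer: 4 1 3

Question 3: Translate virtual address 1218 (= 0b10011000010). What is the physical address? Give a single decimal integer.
vaddr = 1218 = 0b10011000010
Split: l1_idx=4, l2_idx=6, offset=2
L1[4] = 1
L2[1][6] = 77
paddr = 77 * 32 + 2 = 2466

Answer: 2466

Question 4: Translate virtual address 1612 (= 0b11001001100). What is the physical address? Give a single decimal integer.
vaddr = 1612 = 0b11001001100
Split: l1_idx=6, l2_idx=2, offset=12
L1[6] = 0
L2[0][2] = 36
paddr = 36 * 32 + 12 = 1164

Answer: 1164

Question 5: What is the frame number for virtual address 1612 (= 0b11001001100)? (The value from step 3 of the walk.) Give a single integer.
Answer: 36

Derivation:
vaddr = 1612: l1_idx=6, l2_idx=2
L1[6] = 0; L2[0][2] = 36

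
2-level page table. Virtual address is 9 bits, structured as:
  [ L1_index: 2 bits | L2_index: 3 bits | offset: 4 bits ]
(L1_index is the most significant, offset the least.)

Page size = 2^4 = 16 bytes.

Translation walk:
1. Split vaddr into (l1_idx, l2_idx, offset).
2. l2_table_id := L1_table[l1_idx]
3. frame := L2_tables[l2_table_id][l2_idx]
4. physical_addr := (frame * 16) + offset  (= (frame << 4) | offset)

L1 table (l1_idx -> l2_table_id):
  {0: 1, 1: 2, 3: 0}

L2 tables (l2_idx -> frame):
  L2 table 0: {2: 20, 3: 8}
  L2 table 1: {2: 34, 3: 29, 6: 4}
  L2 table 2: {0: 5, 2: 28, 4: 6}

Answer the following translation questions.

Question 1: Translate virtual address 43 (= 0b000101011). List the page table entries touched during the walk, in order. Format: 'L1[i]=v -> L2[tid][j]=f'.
Answer: L1[0]=1 -> L2[1][2]=34

Derivation:
vaddr = 43 = 0b000101011
Split: l1_idx=0, l2_idx=2, offset=11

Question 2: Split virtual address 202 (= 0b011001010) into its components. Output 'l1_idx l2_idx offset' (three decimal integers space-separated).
vaddr = 202 = 0b011001010
  top 2 bits -> l1_idx = 1
  next 3 bits -> l2_idx = 4
  bottom 4 bits -> offset = 10

Answer: 1 4 10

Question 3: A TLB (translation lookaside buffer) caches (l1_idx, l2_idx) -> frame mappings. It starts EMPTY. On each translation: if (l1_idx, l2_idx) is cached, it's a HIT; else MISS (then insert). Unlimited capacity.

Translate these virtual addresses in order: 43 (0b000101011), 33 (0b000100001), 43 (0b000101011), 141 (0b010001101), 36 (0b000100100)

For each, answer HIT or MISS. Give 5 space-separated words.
vaddr=43: (0,2) not in TLB -> MISS, insert
vaddr=33: (0,2) in TLB -> HIT
vaddr=43: (0,2) in TLB -> HIT
vaddr=141: (1,0) not in TLB -> MISS, insert
vaddr=36: (0,2) in TLB -> HIT

Answer: MISS HIT HIT MISS HIT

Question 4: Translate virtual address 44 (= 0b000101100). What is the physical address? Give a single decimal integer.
vaddr = 44 = 0b000101100
Split: l1_idx=0, l2_idx=2, offset=12
L1[0] = 1
L2[1][2] = 34
paddr = 34 * 16 + 12 = 556

Answer: 556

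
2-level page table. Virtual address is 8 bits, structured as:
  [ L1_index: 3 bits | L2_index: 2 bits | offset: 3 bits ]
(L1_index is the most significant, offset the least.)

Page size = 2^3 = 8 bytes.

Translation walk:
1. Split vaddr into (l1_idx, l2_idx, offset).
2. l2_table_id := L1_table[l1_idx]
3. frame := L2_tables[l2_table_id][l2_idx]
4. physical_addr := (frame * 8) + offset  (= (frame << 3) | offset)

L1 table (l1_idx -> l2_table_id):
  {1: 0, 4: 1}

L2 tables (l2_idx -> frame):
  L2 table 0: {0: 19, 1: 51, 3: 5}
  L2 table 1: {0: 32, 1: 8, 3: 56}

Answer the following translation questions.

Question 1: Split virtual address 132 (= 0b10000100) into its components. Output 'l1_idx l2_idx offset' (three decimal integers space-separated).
vaddr = 132 = 0b10000100
  top 3 bits -> l1_idx = 4
  next 2 bits -> l2_idx = 0
  bottom 3 bits -> offset = 4

Answer: 4 0 4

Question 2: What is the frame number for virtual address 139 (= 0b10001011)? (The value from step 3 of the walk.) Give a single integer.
vaddr = 139: l1_idx=4, l2_idx=1
L1[4] = 1; L2[1][1] = 8

Answer: 8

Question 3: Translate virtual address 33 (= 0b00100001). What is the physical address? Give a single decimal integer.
vaddr = 33 = 0b00100001
Split: l1_idx=1, l2_idx=0, offset=1
L1[1] = 0
L2[0][0] = 19
paddr = 19 * 8 + 1 = 153

Answer: 153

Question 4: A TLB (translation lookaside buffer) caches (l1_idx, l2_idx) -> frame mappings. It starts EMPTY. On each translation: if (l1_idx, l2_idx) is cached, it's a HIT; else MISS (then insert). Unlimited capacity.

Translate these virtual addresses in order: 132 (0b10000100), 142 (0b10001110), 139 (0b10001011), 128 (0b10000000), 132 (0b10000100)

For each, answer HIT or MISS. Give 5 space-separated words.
Answer: MISS MISS HIT HIT HIT

Derivation:
vaddr=132: (4,0) not in TLB -> MISS, insert
vaddr=142: (4,1) not in TLB -> MISS, insert
vaddr=139: (4,1) in TLB -> HIT
vaddr=128: (4,0) in TLB -> HIT
vaddr=132: (4,0) in TLB -> HIT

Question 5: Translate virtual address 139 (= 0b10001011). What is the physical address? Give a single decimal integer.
vaddr = 139 = 0b10001011
Split: l1_idx=4, l2_idx=1, offset=3
L1[4] = 1
L2[1][1] = 8
paddr = 8 * 8 + 3 = 67

Answer: 67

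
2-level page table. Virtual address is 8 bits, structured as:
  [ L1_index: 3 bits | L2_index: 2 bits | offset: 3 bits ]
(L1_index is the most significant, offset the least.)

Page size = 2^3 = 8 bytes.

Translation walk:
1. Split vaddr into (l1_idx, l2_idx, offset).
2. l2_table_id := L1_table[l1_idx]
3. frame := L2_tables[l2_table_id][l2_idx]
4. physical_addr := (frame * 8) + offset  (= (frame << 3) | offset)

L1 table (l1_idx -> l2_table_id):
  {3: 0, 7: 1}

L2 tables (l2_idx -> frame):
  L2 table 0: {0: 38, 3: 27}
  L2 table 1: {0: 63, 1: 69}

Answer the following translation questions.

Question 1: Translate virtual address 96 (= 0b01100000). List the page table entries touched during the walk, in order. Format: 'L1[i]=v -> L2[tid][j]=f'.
Answer: L1[3]=0 -> L2[0][0]=38

Derivation:
vaddr = 96 = 0b01100000
Split: l1_idx=3, l2_idx=0, offset=0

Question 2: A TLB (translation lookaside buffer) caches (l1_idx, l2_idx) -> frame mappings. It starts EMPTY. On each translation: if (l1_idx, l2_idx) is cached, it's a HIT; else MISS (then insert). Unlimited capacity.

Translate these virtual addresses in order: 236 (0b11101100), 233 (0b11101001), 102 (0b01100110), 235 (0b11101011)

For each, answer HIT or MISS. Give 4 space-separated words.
Answer: MISS HIT MISS HIT

Derivation:
vaddr=236: (7,1) not in TLB -> MISS, insert
vaddr=233: (7,1) in TLB -> HIT
vaddr=102: (3,0) not in TLB -> MISS, insert
vaddr=235: (7,1) in TLB -> HIT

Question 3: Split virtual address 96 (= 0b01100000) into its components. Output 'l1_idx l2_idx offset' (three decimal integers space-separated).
vaddr = 96 = 0b01100000
  top 3 bits -> l1_idx = 3
  next 2 bits -> l2_idx = 0
  bottom 3 bits -> offset = 0

Answer: 3 0 0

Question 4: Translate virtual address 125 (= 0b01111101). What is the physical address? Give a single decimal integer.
Answer: 221

Derivation:
vaddr = 125 = 0b01111101
Split: l1_idx=3, l2_idx=3, offset=5
L1[3] = 0
L2[0][3] = 27
paddr = 27 * 8 + 5 = 221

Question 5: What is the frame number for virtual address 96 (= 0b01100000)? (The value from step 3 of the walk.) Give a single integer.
Answer: 38

Derivation:
vaddr = 96: l1_idx=3, l2_idx=0
L1[3] = 0; L2[0][0] = 38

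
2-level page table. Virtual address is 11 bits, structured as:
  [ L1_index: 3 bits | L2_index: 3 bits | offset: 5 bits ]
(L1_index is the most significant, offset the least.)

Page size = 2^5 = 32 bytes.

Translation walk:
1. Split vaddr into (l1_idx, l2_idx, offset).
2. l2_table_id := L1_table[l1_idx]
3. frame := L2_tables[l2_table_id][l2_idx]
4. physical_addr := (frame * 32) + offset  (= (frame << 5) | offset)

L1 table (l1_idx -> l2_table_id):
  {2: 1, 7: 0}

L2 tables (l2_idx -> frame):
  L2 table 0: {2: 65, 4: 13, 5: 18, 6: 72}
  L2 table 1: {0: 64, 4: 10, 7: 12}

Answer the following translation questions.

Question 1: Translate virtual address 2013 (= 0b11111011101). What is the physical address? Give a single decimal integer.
vaddr = 2013 = 0b11111011101
Split: l1_idx=7, l2_idx=6, offset=29
L1[7] = 0
L2[0][6] = 72
paddr = 72 * 32 + 29 = 2333

Answer: 2333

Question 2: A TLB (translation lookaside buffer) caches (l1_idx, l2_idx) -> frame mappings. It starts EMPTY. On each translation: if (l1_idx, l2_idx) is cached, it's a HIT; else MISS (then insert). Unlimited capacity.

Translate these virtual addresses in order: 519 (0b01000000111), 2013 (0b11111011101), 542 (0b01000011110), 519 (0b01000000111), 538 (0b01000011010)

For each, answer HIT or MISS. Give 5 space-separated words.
Answer: MISS MISS HIT HIT HIT

Derivation:
vaddr=519: (2,0) not in TLB -> MISS, insert
vaddr=2013: (7,6) not in TLB -> MISS, insert
vaddr=542: (2,0) in TLB -> HIT
vaddr=519: (2,0) in TLB -> HIT
vaddr=538: (2,0) in TLB -> HIT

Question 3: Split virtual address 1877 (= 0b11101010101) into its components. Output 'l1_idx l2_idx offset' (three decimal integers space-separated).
Answer: 7 2 21

Derivation:
vaddr = 1877 = 0b11101010101
  top 3 bits -> l1_idx = 7
  next 3 bits -> l2_idx = 2
  bottom 5 bits -> offset = 21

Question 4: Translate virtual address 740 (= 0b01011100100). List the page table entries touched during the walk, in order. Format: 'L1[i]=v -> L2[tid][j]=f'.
Answer: L1[2]=1 -> L2[1][7]=12

Derivation:
vaddr = 740 = 0b01011100100
Split: l1_idx=2, l2_idx=7, offset=4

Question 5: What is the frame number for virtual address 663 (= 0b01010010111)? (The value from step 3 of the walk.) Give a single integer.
Answer: 10

Derivation:
vaddr = 663: l1_idx=2, l2_idx=4
L1[2] = 1; L2[1][4] = 10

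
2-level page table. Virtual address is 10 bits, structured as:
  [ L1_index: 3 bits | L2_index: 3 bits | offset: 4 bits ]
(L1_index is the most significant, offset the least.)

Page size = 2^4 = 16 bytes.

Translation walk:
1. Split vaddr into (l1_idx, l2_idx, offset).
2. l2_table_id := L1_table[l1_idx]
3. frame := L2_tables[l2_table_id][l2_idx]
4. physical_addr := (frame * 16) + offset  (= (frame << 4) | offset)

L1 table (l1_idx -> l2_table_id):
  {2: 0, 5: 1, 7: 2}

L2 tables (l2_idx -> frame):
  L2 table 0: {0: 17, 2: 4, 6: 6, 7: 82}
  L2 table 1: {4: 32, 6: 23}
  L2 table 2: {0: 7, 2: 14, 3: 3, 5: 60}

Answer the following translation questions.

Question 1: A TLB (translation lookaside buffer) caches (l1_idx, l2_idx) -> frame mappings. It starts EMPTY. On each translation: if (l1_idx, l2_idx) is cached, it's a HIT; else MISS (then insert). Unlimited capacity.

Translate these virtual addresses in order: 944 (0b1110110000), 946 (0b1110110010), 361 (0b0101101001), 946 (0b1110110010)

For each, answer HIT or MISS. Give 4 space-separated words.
Answer: MISS HIT MISS HIT

Derivation:
vaddr=944: (7,3) not in TLB -> MISS, insert
vaddr=946: (7,3) in TLB -> HIT
vaddr=361: (2,6) not in TLB -> MISS, insert
vaddr=946: (7,3) in TLB -> HIT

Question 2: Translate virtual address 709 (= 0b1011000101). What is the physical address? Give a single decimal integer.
Answer: 517

Derivation:
vaddr = 709 = 0b1011000101
Split: l1_idx=5, l2_idx=4, offset=5
L1[5] = 1
L2[1][4] = 32
paddr = 32 * 16 + 5 = 517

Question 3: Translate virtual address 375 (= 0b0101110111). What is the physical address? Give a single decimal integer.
Answer: 1319

Derivation:
vaddr = 375 = 0b0101110111
Split: l1_idx=2, l2_idx=7, offset=7
L1[2] = 0
L2[0][7] = 82
paddr = 82 * 16 + 7 = 1319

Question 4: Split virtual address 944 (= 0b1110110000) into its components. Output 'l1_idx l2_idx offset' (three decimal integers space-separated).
Answer: 7 3 0

Derivation:
vaddr = 944 = 0b1110110000
  top 3 bits -> l1_idx = 7
  next 3 bits -> l2_idx = 3
  bottom 4 bits -> offset = 0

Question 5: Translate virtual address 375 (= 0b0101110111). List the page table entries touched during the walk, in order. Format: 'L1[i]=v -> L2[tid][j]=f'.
Answer: L1[2]=0 -> L2[0][7]=82

Derivation:
vaddr = 375 = 0b0101110111
Split: l1_idx=2, l2_idx=7, offset=7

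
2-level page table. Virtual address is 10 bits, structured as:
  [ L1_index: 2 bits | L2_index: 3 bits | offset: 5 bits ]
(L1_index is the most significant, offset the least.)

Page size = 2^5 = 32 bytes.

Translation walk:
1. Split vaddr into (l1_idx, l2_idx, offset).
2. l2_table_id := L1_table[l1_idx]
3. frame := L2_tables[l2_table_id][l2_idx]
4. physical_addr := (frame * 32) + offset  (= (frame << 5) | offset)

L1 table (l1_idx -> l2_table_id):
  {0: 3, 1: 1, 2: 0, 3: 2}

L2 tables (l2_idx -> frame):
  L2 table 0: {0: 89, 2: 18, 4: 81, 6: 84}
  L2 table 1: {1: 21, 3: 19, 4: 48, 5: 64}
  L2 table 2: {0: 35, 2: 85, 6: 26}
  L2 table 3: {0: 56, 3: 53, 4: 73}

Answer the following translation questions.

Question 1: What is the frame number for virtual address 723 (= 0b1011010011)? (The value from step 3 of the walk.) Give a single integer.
Answer: 84

Derivation:
vaddr = 723: l1_idx=2, l2_idx=6
L1[2] = 0; L2[0][6] = 84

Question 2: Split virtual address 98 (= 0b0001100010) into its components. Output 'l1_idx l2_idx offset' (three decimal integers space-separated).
Answer: 0 3 2

Derivation:
vaddr = 98 = 0b0001100010
  top 2 bits -> l1_idx = 0
  next 3 bits -> l2_idx = 3
  bottom 5 bits -> offset = 2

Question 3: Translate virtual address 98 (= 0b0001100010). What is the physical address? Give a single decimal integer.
Answer: 1698

Derivation:
vaddr = 98 = 0b0001100010
Split: l1_idx=0, l2_idx=3, offset=2
L1[0] = 3
L2[3][3] = 53
paddr = 53 * 32 + 2 = 1698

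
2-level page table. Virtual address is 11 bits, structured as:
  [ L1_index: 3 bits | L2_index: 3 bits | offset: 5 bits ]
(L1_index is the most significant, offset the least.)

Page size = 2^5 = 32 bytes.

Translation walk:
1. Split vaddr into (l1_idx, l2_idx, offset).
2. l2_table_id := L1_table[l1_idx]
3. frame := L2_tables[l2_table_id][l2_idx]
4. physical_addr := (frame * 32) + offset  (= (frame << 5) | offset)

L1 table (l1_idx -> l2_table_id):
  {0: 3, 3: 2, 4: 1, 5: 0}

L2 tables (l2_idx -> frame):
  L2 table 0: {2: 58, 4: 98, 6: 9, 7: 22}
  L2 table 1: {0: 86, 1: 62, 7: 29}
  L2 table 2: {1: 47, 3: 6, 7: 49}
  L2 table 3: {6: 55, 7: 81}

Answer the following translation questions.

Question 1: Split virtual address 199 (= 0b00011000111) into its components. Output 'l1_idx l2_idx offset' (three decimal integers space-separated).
Answer: 0 6 7

Derivation:
vaddr = 199 = 0b00011000111
  top 3 bits -> l1_idx = 0
  next 3 bits -> l2_idx = 6
  bottom 5 bits -> offset = 7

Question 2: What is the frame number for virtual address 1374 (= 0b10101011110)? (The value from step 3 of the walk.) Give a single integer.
vaddr = 1374: l1_idx=5, l2_idx=2
L1[5] = 0; L2[0][2] = 58

Answer: 58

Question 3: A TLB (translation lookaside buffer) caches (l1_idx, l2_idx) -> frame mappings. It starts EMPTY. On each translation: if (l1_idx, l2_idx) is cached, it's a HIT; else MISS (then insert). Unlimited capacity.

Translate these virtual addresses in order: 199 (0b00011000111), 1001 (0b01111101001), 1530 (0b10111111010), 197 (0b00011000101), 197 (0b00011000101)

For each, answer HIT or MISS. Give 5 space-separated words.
vaddr=199: (0,6) not in TLB -> MISS, insert
vaddr=1001: (3,7) not in TLB -> MISS, insert
vaddr=1530: (5,7) not in TLB -> MISS, insert
vaddr=197: (0,6) in TLB -> HIT
vaddr=197: (0,6) in TLB -> HIT

Answer: MISS MISS MISS HIT HIT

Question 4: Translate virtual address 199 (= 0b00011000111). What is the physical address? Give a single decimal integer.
Answer: 1767

Derivation:
vaddr = 199 = 0b00011000111
Split: l1_idx=0, l2_idx=6, offset=7
L1[0] = 3
L2[3][6] = 55
paddr = 55 * 32 + 7 = 1767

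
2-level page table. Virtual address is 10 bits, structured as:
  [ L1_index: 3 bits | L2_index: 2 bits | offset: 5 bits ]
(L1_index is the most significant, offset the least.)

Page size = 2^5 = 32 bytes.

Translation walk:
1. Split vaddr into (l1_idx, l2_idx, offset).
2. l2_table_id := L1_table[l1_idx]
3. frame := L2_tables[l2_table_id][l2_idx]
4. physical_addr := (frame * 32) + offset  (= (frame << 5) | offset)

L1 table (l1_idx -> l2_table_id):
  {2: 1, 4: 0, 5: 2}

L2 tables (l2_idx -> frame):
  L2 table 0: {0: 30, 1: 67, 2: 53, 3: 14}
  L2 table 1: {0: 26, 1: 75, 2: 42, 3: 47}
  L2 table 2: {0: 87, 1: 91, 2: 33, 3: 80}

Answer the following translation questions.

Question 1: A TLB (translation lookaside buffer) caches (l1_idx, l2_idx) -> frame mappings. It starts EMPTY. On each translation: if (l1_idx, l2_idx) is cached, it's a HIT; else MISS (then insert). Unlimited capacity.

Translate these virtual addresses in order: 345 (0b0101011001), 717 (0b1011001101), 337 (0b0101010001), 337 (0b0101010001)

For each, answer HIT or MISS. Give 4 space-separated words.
vaddr=345: (2,2) not in TLB -> MISS, insert
vaddr=717: (5,2) not in TLB -> MISS, insert
vaddr=337: (2,2) in TLB -> HIT
vaddr=337: (2,2) in TLB -> HIT

Answer: MISS MISS HIT HIT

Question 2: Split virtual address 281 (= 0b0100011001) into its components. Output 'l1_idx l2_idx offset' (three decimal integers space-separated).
vaddr = 281 = 0b0100011001
  top 3 bits -> l1_idx = 2
  next 2 bits -> l2_idx = 0
  bottom 5 bits -> offset = 25

Answer: 2 0 25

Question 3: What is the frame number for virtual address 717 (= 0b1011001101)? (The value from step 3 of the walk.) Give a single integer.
vaddr = 717: l1_idx=5, l2_idx=2
L1[5] = 2; L2[2][2] = 33

Answer: 33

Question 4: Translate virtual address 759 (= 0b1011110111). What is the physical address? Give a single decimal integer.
vaddr = 759 = 0b1011110111
Split: l1_idx=5, l2_idx=3, offset=23
L1[5] = 2
L2[2][3] = 80
paddr = 80 * 32 + 23 = 2583

Answer: 2583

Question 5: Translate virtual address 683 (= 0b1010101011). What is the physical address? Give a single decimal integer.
vaddr = 683 = 0b1010101011
Split: l1_idx=5, l2_idx=1, offset=11
L1[5] = 2
L2[2][1] = 91
paddr = 91 * 32 + 11 = 2923

Answer: 2923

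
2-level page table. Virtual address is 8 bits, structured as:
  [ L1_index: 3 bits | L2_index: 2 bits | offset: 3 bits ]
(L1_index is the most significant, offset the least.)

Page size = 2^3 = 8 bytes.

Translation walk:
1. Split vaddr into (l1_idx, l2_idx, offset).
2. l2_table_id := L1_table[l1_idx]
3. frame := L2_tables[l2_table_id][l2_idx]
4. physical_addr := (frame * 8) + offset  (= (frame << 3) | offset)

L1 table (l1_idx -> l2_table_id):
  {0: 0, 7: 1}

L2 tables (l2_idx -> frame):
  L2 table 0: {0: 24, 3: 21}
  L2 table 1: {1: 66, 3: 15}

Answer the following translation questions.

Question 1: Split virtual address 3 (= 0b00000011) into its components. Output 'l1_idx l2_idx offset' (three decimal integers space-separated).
vaddr = 3 = 0b00000011
  top 3 bits -> l1_idx = 0
  next 2 bits -> l2_idx = 0
  bottom 3 bits -> offset = 3

Answer: 0 0 3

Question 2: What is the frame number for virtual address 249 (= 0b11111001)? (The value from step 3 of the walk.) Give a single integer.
vaddr = 249: l1_idx=7, l2_idx=3
L1[7] = 1; L2[1][3] = 15

Answer: 15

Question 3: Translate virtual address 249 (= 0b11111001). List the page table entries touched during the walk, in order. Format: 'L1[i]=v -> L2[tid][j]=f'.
vaddr = 249 = 0b11111001
Split: l1_idx=7, l2_idx=3, offset=1

Answer: L1[7]=1 -> L2[1][3]=15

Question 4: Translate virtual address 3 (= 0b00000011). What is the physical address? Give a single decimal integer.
Answer: 195

Derivation:
vaddr = 3 = 0b00000011
Split: l1_idx=0, l2_idx=0, offset=3
L1[0] = 0
L2[0][0] = 24
paddr = 24 * 8 + 3 = 195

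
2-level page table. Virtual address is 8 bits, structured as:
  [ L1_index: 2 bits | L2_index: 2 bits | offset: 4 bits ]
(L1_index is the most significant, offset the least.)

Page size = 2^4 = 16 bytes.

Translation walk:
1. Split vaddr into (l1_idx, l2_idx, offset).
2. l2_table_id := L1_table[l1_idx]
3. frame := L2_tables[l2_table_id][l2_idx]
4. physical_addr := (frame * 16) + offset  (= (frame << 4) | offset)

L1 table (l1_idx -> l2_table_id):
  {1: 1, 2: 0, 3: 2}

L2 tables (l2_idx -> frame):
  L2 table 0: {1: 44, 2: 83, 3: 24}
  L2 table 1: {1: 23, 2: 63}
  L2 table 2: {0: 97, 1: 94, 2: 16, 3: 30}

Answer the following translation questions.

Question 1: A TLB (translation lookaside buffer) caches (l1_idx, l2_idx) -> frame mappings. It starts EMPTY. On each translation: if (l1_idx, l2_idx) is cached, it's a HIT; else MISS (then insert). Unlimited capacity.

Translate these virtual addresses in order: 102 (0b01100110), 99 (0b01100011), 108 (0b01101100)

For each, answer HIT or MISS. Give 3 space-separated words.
Answer: MISS HIT HIT

Derivation:
vaddr=102: (1,2) not in TLB -> MISS, insert
vaddr=99: (1,2) in TLB -> HIT
vaddr=108: (1,2) in TLB -> HIT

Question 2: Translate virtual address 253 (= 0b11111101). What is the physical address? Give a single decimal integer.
Answer: 493

Derivation:
vaddr = 253 = 0b11111101
Split: l1_idx=3, l2_idx=3, offset=13
L1[3] = 2
L2[2][3] = 30
paddr = 30 * 16 + 13 = 493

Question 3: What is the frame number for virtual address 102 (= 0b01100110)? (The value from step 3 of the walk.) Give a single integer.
vaddr = 102: l1_idx=1, l2_idx=2
L1[1] = 1; L2[1][2] = 63

Answer: 63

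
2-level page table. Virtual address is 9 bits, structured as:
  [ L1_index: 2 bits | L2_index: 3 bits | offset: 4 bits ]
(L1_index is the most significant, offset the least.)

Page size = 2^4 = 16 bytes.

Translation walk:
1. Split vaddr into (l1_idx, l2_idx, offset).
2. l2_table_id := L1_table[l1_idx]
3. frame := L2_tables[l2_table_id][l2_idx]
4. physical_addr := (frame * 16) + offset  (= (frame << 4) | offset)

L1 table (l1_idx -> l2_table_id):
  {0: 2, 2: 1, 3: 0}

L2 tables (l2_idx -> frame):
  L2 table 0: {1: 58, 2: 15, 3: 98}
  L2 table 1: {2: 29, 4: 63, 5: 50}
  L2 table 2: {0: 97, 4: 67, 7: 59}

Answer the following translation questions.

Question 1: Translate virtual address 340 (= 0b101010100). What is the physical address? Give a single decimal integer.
vaddr = 340 = 0b101010100
Split: l1_idx=2, l2_idx=5, offset=4
L1[2] = 1
L2[1][5] = 50
paddr = 50 * 16 + 4 = 804

Answer: 804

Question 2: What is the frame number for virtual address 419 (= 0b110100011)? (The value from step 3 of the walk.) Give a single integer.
vaddr = 419: l1_idx=3, l2_idx=2
L1[3] = 0; L2[0][2] = 15

Answer: 15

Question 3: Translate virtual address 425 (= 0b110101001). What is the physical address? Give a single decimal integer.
vaddr = 425 = 0b110101001
Split: l1_idx=3, l2_idx=2, offset=9
L1[3] = 0
L2[0][2] = 15
paddr = 15 * 16 + 9 = 249

Answer: 249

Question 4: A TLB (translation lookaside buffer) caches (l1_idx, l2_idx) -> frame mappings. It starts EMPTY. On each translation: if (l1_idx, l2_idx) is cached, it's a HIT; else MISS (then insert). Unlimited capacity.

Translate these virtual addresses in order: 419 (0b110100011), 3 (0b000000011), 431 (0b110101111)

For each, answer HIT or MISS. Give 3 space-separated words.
Answer: MISS MISS HIT

Derivation:
vaddr=419: (3,2) not in TLB -> MISS, insert
vaddr=3: (0,0) not in TLB -> MISS, insert
vaddr=431: (3,2) in TLB -> HIT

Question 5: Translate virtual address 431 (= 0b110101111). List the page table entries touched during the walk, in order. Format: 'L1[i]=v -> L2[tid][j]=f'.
Answer: L1[3]=0 -> L2[0][2]=15

Derivation:
vaddr = 431 = 0b110101111
Split: l1_idx=3, l2_idx=2, offset=15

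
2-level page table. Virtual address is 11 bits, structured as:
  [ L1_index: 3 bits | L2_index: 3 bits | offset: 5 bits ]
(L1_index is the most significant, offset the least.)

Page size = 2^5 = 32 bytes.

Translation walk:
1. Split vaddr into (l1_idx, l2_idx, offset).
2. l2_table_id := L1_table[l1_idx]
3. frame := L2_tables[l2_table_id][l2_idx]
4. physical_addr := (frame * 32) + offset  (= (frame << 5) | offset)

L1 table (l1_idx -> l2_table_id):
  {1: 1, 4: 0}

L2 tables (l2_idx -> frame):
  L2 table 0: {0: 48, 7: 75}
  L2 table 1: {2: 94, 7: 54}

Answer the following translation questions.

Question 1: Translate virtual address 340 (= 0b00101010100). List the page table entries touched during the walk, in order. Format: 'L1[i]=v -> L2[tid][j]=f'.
Answer: L1[1]=1 -> L2[1][2]=94

Derivation:
vaddr = 340 = 0b00101010100
Split: l1_idx=1, l2_idx=2, offset=20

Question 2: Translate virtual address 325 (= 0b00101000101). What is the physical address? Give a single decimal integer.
Answer: 3013

Derivation:
vaddr = 325 = 0b00101000101
Split: l1_idx=1, l2_idx=2, offset=5
L1[1] = 1
L2[1][2] = 94
paddr = 94 * 32 + 5 = 3013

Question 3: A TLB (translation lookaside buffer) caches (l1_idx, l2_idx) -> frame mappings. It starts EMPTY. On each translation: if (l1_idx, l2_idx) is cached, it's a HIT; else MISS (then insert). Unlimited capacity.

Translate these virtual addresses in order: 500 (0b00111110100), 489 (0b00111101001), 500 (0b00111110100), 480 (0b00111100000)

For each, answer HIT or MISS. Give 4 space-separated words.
Answer: MISS HIT HIT HIT

Derivation:
vaddr=500: (1,7) not in TLB -> MISS, insert
vaddr=489: (1,7) in TLB -> HIT
vaddr=500: (1,7) in TLB -> HIT
vaddr=480: (1,7) in TLB -> HIT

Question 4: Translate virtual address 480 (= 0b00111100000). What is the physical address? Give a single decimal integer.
vaddr = 480 = 0b00111100000
Split: l1_idx=1, l2_idx=7, offset=0
L1[1] = 1
L2[1][7] = 54
paddr = 54 * 32 + 0 = 1728

Answer: 1728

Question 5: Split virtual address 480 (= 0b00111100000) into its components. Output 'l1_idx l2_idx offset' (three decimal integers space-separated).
Answer: 1 7 0

Derivation:
vaddr = 480 = 0b00111100000
  top 3 bits -> l1_idx = 1
  next 3 bits -> l2_idx = 7
  bottom 5 bits -> offset = 0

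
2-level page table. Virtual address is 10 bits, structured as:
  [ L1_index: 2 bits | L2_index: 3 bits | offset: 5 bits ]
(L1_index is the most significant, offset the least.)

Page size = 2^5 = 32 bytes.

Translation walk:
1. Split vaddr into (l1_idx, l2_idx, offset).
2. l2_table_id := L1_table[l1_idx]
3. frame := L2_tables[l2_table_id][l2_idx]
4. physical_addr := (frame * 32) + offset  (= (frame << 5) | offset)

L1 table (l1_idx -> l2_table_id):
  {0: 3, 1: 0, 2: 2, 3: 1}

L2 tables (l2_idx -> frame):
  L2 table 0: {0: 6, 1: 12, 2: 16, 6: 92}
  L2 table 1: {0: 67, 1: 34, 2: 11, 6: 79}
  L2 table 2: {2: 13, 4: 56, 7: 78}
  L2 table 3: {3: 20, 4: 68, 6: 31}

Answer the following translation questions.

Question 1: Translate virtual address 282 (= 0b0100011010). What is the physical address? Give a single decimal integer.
vaddr = 282 = 0b0100011010
Split: l1_idx=1, l2_idx=0, offset=26
L1[1] = 0
L2[0][0] = 6
paddr = 6 * 32 + 26 = 218

Answer: 218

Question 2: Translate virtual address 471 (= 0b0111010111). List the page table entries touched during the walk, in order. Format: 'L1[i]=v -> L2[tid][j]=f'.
Answer: L1[1]=0 -> L2[0][6]=92

Derivation:
vaddr = 471 = 0b0111010111
Split: l1_idx=1, l2_idx=6, offset=23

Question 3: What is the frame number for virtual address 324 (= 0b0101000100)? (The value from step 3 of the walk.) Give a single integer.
Answer: 16

Derivation:
vaddr = 324: l1_idx=1, l2_idx=2
L1[1] = 0; L2[0][2] = 16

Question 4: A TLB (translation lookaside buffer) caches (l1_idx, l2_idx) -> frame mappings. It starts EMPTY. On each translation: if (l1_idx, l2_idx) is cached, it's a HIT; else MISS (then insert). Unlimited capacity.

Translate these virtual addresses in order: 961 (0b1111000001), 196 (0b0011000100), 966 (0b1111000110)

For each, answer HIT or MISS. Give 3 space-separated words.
Answer: MISS MISS HIT

Derivation:
vaddr=961: (3,6) not in TLB -> MISS, insert
vaddr=196: (0,6) not in TLB -> MISS, insert
vaddr=966: (3,6) in TLB -> HIT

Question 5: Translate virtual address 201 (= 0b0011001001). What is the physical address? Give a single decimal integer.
Answer: 1001

Derivation:
vaddr = 201 = 0b0011001001
Split: l1_idx=0, l2_idx=6, offset=9
L1[0] = 3
L2[3][6] = 31
paddr = 31 * 32 + 9 = 1001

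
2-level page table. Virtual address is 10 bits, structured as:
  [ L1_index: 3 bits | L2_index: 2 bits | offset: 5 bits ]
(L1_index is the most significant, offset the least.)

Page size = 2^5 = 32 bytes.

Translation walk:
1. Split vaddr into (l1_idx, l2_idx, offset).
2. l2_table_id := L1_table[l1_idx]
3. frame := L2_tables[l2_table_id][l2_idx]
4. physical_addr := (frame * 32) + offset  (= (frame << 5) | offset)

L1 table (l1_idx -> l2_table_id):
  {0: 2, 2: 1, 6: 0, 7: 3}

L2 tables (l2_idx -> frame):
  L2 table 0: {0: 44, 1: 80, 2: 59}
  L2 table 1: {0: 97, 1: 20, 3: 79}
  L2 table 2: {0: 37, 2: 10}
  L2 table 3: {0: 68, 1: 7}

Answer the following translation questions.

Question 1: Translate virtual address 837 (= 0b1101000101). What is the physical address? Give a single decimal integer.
Answer: 1893

Derivation:
vaddr = 837 = 0b1101000101
Split: l1_idx=6, l2_idx=2, offset=5
L1[6] = 0
L2[0][2] = 59
paddr = 59 * 32 + 5 = 1893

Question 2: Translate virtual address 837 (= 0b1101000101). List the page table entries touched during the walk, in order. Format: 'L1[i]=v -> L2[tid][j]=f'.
Answer: L1[6]=0 -> L2[0][2]=59

Derivation:
vaddr = 837 = 0b1101000101
Split: l1_idx=6, l2_idx=2, offset=5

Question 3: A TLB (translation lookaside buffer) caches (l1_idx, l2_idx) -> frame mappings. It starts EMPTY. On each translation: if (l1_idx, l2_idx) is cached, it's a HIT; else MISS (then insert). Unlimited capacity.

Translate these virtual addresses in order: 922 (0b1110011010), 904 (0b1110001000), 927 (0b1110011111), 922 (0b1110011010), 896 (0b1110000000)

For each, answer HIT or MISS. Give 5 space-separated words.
Answer: MISS HIT HIT HIT HIT

Derivation:
vaddr=922: (7,0) not in TLB -> MISS, insert
vaddr=904: (7,0) in TLB -> HIT
vaddr=927: (7,0) in TLB -> HIT
vaddr=922: (7,0) in TLB -> HIT
vaddr=896: (7,0) in TLB -> HIT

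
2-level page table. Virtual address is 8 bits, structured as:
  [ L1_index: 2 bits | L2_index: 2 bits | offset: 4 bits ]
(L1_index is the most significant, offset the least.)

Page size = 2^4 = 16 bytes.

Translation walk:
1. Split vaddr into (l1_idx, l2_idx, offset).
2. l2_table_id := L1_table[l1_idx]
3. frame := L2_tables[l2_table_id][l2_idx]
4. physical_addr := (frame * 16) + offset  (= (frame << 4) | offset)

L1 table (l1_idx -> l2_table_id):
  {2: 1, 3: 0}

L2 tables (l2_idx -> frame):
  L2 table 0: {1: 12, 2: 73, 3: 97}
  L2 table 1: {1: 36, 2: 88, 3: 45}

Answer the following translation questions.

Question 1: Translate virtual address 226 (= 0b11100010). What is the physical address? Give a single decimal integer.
Answer: 1170

Derivation:
vaddr = 226 = 0b11100010
Split: l1_idx=3, l2_idx=2, offset=2
L1[3] = 0
L2[0][2] = 73
paddr = 73 * 16 + 2 = 1170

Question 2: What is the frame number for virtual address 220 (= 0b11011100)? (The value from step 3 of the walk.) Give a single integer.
vaddr = 220: l1_idx=3, l2_idx=1
L1[3] = 0; L2[0][1] = 12

Answer: 12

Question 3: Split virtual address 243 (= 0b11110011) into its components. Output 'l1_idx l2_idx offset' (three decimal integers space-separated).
vaddr = 243 = 0b11110011
  top 2 bits -> l1_idx = 3
  next 2 bits -> l2_idx = 3
  bottom 4 bits -> offset = 3

Answer: 3 3 3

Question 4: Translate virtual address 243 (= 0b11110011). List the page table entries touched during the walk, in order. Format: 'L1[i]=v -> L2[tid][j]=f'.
Answer: L1[3]=0 -> L2[0][3]=97

Derivation:
vaddr = 243 = 0b11110011
Split: l1_idx=3, l2_idx=3, offset=3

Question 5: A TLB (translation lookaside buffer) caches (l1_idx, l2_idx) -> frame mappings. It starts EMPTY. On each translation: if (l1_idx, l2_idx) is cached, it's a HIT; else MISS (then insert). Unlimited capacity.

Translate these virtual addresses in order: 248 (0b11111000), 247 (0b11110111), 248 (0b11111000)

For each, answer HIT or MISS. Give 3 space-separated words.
vaddr=248: (3,3) not in TLB -> MISS, insert
vaddr=247: (3,3) in TLB -> HIT
vaddr=248: (3,3) in TLB -> HIT

Answer: MISS HIT HIT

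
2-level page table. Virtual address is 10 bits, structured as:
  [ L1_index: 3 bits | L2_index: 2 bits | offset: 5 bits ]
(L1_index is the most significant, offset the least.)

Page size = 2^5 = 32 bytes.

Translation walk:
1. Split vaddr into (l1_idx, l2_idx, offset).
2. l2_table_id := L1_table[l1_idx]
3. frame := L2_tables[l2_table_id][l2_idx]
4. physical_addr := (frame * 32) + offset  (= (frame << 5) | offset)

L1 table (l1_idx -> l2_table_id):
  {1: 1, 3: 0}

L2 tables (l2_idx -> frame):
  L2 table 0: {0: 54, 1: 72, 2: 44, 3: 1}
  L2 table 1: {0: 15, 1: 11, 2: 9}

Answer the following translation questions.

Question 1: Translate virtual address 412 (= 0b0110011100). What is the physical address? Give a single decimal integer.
vaddr = 412 = 0b0110011100
Split: l1_idx=3, l2_idx=0, offset=28
L1[3] = 0
L2[0][0] = 54
paddr = 54 * 32 + 28 = 1756

Answer: 1756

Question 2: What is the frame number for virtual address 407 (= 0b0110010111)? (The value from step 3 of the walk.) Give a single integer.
Answer: 54

Derivation:
vaddr = 407: l1_idx=3, l2_idx=0
L1[3] = 0; L2[0][0] = 54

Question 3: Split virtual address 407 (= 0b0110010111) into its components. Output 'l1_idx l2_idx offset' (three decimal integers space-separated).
vaddr = 407 = 0b0110010111
  top 3 bits -> l1_idx = 3
  next 2 bits -> l2_idx = 0
  bottom 5 bits -> offset = 23

Answer: 3 0 23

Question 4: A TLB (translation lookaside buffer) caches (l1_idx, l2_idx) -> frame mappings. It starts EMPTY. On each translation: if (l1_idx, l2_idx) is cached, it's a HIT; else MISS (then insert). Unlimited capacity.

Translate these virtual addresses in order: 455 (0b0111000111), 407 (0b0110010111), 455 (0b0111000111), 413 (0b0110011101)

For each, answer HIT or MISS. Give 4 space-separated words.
vaddr=455: (3,2) not in TLB -> MISS, insert
vaddr=407: (3,0) not in TLB -> MISS, insert
vaddr=455: (3,2) in TLB -> HIT
vaddr=413: (3,0) in TLB -> HIT

Answer: MISS MISS HIT HIT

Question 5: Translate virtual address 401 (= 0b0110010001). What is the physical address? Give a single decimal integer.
vaddr = 401 = 0b0110010001
Split: l1_idx=3, l2_idx=0, offset=17
L1[3] = 0
L2[0][0] = 54
paddr = 54 * 32 + 17 = 1745

Answer: 1745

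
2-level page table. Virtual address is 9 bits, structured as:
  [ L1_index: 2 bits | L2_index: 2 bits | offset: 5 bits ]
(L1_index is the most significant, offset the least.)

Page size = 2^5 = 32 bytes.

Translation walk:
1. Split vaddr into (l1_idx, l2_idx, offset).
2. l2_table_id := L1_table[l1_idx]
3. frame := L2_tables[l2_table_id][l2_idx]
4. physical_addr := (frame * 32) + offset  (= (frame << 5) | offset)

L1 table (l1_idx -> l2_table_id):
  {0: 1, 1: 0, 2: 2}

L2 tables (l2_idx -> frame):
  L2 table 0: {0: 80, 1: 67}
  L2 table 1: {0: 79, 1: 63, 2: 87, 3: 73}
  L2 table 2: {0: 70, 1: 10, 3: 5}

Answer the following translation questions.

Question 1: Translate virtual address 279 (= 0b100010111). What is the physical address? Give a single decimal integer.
vaddr = 279 = 0b100010111
Split: l1_idx=2, l2_idx=0, offset=23
L1[2] = 2
L2[2][0] = 70
paddr = 70 * 32 + 23 = 2263

Answer: 2263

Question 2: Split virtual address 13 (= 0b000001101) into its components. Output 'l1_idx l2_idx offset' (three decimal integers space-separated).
Answer: 0 0 13

Derivation:
vaddr = 13 = 0b000001101
  top 2 bits -> l1_idx = 0
  next 2 bits -> l2_idx = 0
  bottom 5 bits -> offset = 13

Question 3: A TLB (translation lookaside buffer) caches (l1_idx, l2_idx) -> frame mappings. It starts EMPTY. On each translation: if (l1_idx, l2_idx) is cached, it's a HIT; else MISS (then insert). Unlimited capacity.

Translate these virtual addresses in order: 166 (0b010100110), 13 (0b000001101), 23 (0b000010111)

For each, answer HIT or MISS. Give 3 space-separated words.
Answer: MISS MISS HIT

Derivation:
vaddr=166: (1,1) not in TLB -> MISS, insert
vaddr=13: (0,0) not in TLB -> MISS, insert
vaddr=23: (0,0) in TLB -> HIT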